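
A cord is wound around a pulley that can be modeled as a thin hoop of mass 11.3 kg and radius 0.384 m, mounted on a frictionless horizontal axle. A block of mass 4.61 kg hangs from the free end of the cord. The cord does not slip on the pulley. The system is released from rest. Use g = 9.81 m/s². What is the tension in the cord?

T ≈ 32.1 N

I = MR² = (11.3)(0.384)² = 1.666 kg·m².
Block: mg − T = ma. Pulley: TR = Iα. No-slip: a = αR, so T = (I/R²)a = 11.30·a.
Then mg = (m + 11.30)a, so a = (4.61)(9.81)/(4.61 + 11.30) = 2.842 m/s².
T = 11.30·a = 32.12 N.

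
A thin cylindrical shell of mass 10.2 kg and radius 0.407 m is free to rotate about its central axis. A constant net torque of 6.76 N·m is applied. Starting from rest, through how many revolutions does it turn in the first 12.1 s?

≈ 46.6 revolutions

I = MR² = (10.2)(0.407)² = 1.690 kg·m².
α = τ/I = 6.76/1.690 = 4.001 rad/s².
θ = ½αt² = ½(4.001)(12.1)² = 292.9 rad.
Revolutions = θ/(2π) = 46.61.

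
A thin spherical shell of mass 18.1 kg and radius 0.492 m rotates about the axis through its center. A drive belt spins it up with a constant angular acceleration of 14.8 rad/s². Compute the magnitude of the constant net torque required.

I = (2/3)MR² = (2/3)(18.1)(0.492)² = 2.921 kg·m².
τ = Iα = (2.921)(14.80) = 43.23 N·m.

τ ≈ 43.2 N·m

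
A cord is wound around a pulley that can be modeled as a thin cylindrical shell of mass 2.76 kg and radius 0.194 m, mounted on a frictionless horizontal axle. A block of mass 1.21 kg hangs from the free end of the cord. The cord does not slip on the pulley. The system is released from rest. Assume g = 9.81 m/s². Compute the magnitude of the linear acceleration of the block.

I = MR² = (2.76)(0.194)² = 0.1039 kg·m².
Block: mg − T = ma. Pulley: TR = Iα. No-slip: a = αR, so T = (I/R²)a = 2.760·a.
Then mg = (m + 2.760)a, so a = (1.21)(9.81)/(1.21 + 2.760) = 2.990 m/s².

a ≈ 2.99 m/s²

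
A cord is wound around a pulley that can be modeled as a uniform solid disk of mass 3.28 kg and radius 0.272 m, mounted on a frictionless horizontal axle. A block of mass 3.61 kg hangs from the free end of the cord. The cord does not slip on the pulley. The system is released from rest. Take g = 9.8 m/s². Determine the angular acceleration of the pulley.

I = ½MR² = (1/2)(3.28)(0.272)² = 0.1213 kg·m².
Block: mg − T = ma. Pulley: TR = Iα. No-slip: a = αR, so T = (I/R²)a = 1.640·a.
Then mg = (m + 1.640)a, so a = (3.61)(9.8)/(3.61 + 1.640) = 6.739 m/s².
α = a/R = 6.739/0.272 = 24.77 rad/s².

α ≈ 24.8 rad/s²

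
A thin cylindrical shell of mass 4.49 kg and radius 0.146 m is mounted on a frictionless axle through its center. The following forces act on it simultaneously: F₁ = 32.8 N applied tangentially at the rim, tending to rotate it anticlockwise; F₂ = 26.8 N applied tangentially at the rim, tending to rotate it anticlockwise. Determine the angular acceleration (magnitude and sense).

I = MR² = (4.49)(0.146)² = 0.09571 kg·m².
Taking anticlockwise as positive: τ₁ = +(32.8)(0.146) = +4.789 N·m; τ₂ = +(26.8)(0.146) = +3.913 N·m.
Net torque τ = 8.702 N·m.
α = τ/I = 8.702/0.09571 = 90.92 rad/s².

α ≈ 90.9 rad/s², anticlockwise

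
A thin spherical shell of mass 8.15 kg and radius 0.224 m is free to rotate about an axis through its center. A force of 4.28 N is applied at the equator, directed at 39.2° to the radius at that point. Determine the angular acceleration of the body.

I = (2/3)MR² = (2/3)(8.15)(0.224)² = 0.2726 kg·m².
Only the tangential component produces torque: τ = F R sinθ = (4.28)(0.224) sin 39.2° = 0.6059 N·m.
From τ = Iα: α = 0.6059/0.2726 = 2.223 rad/s².

α ≈ 2.22 rad/s²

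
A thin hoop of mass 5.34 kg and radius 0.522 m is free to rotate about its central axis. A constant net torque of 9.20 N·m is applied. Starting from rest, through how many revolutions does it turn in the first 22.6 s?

≈ 257 revolutions

I = MR² = (5.34)(0.522)² = 1.455 kg·m².
α = τ/I = 9.20/1.455 = 6.323 rad/s².
θ = ½αt² = ½(6.323)(22.6)² = 1615 rad.
Revolutions = θ/(2π) = 257.0.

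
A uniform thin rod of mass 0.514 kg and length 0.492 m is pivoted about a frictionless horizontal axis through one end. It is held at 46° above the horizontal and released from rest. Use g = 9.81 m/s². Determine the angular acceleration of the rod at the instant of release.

About the pivot, I = (1/3)ML² = (1/3)(0.514)(0.492)² = 0.04147 kg·m².
The weight acts at the center, a distance L/2 = 0.2460 m from the pivot; τ = Mg(L/2) cos 46° = 0.8617 N·m.
α = τ/I = 0.8617/0.04147 = 20.78 rad/s².

α ≈ 20.8 rad/s²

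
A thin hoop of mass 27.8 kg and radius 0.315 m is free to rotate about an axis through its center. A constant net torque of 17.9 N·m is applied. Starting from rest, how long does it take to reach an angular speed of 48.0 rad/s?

t ≈ 7.40 s

I = MR² = (27.8)(0.315)² = 2.758 kg·m².
α = τ/I = 17.9/2.758 = 6.489 rad/s².
ω = αt ⇒ t = ω/α = 48.0/6.489 = 7.397 s.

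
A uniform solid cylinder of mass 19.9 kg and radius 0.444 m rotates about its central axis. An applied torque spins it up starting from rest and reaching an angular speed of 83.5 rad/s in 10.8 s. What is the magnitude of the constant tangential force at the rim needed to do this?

I = ½MR² = (1/2)(19.9)(0.444)² = 1.962 kg·m².
α = Δω/Δt = (83.5 − 0)/10.8 = 7.731 rad/s².
The required torque is τ = Iα = (1.962)(7.731) = 15.17 N·m.
A tangential force at the rim gives τ = FR, so F = τ/R = 15.17/0.444 = 34.16 N.

F ≈ 34.2 N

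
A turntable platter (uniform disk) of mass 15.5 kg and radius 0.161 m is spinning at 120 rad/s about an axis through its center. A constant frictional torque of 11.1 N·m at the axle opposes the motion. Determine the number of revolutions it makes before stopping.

I = ½MR² = (1/2)(15.5)(0.161)² = 0.2009 kg·m².
The net torque has magnitude 11.1 N·m, opposing ω.
|α| = τ/I = 11.10/0.2009 = 55.25 rad/s² (deceleration).
ω² = ω₀² − 2|α|θ with ω = 0 ⇒ θ = ω₀²/(2|α|) = 130.3 rad = 20.74 rev.

≈ 20.7 revolutions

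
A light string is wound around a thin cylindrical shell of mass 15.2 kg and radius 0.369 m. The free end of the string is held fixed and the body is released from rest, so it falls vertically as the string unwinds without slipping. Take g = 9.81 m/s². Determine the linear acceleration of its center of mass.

Translation: Mg − T = Ma. Rotation about the center: TR = Iα with I = MR².
With a = αR: T = (I/R²)a = M a, so Mg = (1 + 1.000)Ma.
a = g/(1 + 1.000) = 9.81/2.000 = 4.905 m/s².

a ≈ 4.91 m/s²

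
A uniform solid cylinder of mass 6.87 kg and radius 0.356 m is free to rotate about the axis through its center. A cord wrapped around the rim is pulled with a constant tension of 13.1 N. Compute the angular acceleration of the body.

α ≈ 10.7 rad/s²

I = ½MR² = (1/2)(6.87)(0.356)² = 0.4353 kg·m².
τ = F R = (13.1)(0.356) = 4.664 N·m.
From τ = Iα: α = 4.664/0.4353 = 10.71 rad/s².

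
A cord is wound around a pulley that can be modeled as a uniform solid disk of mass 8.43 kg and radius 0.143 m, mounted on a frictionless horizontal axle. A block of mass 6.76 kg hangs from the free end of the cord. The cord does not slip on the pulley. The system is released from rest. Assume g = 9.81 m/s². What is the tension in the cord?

T ≈ 25.5 N

I = ½MR² = (1/2)(8.43)(0.143)² = 0.08619 kg·m².
Block: mg − T = ma. Pulley: TR = Iα. No-slip: a = αR, so T = (I/R²)a = 4.215·a.
Then mg = (m + 4.215)a, so a = (6.76)(9.81)/(6.76 + 4.215) = 6.042 m/s².
T = 4.215·a = 25.47 N.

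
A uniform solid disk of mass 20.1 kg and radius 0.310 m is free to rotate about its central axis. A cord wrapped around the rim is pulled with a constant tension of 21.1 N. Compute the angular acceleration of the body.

I = ½MR² = (1/2)(20.1)(0.310)² = 0.9658 kg·m².
τ = F R = (21.1)(0.310) = 6.541 N·m.
Newton's second law for rotation, τ = Iα, gives α = τ/I = 6.541/0.9658 = 6.773 rad/s².

α ≈ 6.77 rad/s²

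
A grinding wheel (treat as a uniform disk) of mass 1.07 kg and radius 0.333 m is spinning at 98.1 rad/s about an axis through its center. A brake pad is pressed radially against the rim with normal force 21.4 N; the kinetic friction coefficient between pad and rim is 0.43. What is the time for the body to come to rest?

I = ½MR² = (1/2)(1.07)(0.333)² = 0.05933 kg·m².
Friction force f = μN = (0.43)(21.4) = 9.202 N at the rim; torque magnitude τ = fR = 3.064 N·m, opposing ω.
|α| = τ/I = 3.064/0.05933 = 51.65 rad/s² (deceleration).
0 = ω₀ − |α|t ⇒ t = ω₀/|α| = 98.1/51.65 = 1.899 s.

t ≈ 1.90 s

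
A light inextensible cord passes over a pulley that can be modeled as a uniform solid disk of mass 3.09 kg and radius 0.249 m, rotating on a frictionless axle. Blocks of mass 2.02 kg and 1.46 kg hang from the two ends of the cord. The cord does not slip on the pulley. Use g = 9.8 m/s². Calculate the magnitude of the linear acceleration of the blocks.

a ≈ 1.09 m/s²

I = ½MR² = (1/2)(3.09)(0.249)² = 0.09579 kg·m².
Heavier block: m₁g − T₁ = m₁a. Lighter block: T₂ − m₂g = m₂a.
Pulley: (T₁ − T₂)R = Iα = I(a/R), so T₁ − T₂ = (I/R²)a = (1/2)M_p a = 1.545·a.
Adding the three: (m₁ − m₂)g = (m₁ + m₂ + 1.545)a, so a = (2.02 − 1.46)(9.8)/(2.02 + 1.46 + 1.545) = 1.092 m/s².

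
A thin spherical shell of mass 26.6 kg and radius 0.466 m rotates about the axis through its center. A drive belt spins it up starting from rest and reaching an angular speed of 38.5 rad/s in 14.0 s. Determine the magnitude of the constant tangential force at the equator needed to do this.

F ≈ 22.7 N

I = (2/3)MR² = (2/3)(26.6)(0.466)² = 3.851 kg·m².
α = Δω/Δt = (38.5 − 0)/14.0 = 2.750 rad/s².
The required torque is τ = Iα = (3.851)(2.750) = 10.59 N·m.
A tangential force at the equator gives τ = FR, so F = τ/R = 10.59/0.466 = 22.73 N.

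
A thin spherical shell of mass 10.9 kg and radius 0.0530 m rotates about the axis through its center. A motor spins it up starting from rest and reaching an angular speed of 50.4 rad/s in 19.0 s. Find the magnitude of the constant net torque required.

I = (2/3)MR² = (2/3)(10.9)(0.0530)² = 0.02041 kg·m².
α = Δω/Δt = (50.4 − 0)/19.0 = 2.653 rad/s².
τ = Iα = (0.02041)(2.653) = 0.05415 N·m.

τ ≈ 0.0541 N·m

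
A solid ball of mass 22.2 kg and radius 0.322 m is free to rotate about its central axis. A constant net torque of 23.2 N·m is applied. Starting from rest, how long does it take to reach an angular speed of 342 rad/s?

t ≈ 13.6 s

I = (2/5)MR² = (2/5)(22.2)(0.322)² = 0.9207 kg·m².
α = τ/I = 23.2/0.9207 = 25.20 rad/s².
ω = αt ⇒ t = ω/α = 342/25.20 = 13.57 s.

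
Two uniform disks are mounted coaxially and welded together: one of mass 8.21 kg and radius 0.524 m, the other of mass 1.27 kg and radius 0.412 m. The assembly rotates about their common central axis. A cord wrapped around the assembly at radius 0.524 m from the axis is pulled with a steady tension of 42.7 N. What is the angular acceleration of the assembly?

α ≈ 18.1 rad/s²

I = ½M₁R₁² + ½M₂R₂² = ½(8.21)(0.524)² + ½(1.27)(0.412)² = 1.235 kg·m².
τ = F r = (42.7)(0.524) = 22.37 N·m.
α = τ/I = 22.37/1.235 = 18.12 rad/s².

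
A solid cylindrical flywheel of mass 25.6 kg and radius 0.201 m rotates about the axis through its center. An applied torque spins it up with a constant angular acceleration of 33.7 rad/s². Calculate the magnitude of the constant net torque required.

I = ½MR² = (1/2)(25.6)(0.201)² = 0.5171 kg·m².
τ = Iα = (0.5171)(33.70) = 17.43 N·m.

τ ≈ 17.4 N·m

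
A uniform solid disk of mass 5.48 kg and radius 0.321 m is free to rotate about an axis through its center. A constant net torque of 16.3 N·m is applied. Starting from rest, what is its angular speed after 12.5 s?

ω ≈ 722 rad/s

I = ½MR² = (1/2)(5.48)(0.321)² = 0.2823 kg·m².
α = τ/I = 16.3/0.2823 = 57.73 rad/s².
ω = ω₀ + αt = 0 + (57.73)(12.5) = 721.7 rad/s.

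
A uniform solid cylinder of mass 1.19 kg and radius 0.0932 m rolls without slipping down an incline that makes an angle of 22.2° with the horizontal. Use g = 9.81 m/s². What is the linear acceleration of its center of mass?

a ≈ 2.47 m/s²

Translation along the incline: Mg sinθ − f = Ma.
Rotation about the center: fR = Iα with I = ½MR². No-slip gives a = αR, so f = (I/R²)a = (1/2)M a.
Substituting: Mg sinθ = (1 + 0.5000)Ma, so a = g sinθ/(1 + 0.5000) = (9.81) sin 22.2° / 1.500 = 2.471 m/s².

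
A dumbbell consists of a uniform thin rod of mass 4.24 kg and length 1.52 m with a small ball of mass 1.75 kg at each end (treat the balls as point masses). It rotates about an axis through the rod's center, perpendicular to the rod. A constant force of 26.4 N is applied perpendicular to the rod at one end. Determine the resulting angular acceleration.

I_rod = (1/12)ML² = (1/12)(4.24)(1.52)² = 0.8163 kg·m².
I_balls = 2·m·(L/2)² = 2(1.75)(0.7600)² = 2.022 kg·m².
Total I = 2.838 kg·m².
τ = F·(L/2) = (26.4)(0.760) = 20.06 N·m.
α = τ/I = 20.06/2.838 = 7.070 rad/s².

α ≈ 7.07 rad/s²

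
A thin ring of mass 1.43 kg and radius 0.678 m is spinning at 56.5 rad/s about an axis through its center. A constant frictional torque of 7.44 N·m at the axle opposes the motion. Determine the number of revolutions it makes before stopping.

I = MR² = (1.43)(0.678)² = 0.6573 kg·m².
The net torque has magnitude 7.44 N·m, opposing ω.
|α| = τ/I = 7.440/0.6573 = 11.32 rad/s² (deceleration).
ω² = ω₀² − 2|α|θ with ω = 0 ⇒ θ = ω₀²/(2|α|) = 141.0 rad = 22.44 rev.

≈ 22.4 revolutions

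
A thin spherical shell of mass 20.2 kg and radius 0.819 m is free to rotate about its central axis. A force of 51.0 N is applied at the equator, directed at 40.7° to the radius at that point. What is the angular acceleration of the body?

α ≈ 3.02 rad/s²

I = (2/3)MR² = (2/3)(20.2)(0.819)² = 9.033 kg·m².
Only the tangential component produces torque: τ = F R sinθ = (51.0)(0.819) sin 40.7° = 27.24 N·m.
Newton's second law for rotation, τ = Iα, gives α = τ/I = 27.24/9.033 = 3.015 rad/s².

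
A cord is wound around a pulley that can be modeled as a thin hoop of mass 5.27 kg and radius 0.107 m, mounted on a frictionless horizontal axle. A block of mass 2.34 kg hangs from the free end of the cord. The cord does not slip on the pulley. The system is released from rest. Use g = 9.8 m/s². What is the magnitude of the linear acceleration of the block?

I = MR² = (5.27)(0.107)² = 0.06034 kg·m².
Block: mg − T = ma. Pulley: TR = Iα. No-slip: a = αR, so T = (I/R²)a = 5.270·a.
Then mg = (m + 5.270)a, so a = (2.34)(9.8)/(2.34 + 5.270) = 3.013 m/s².

a ≈ 3.01 m/s²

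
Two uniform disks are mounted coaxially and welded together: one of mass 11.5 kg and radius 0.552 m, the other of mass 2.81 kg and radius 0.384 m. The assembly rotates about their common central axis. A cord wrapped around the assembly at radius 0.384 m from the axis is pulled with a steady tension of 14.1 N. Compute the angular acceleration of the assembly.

α ≈ 2.76 rad/s²

I = ½M₁R₁² + ½M₂R₂² = ½(11.5)(0.552)² + ½(2.81)(0.384)² = 1.959 kg·m².
τ = F r = (14.1)(0.384) = 5.414 N·m.
α = τ/I = 5.414/1.959 = 2.764 rad/s².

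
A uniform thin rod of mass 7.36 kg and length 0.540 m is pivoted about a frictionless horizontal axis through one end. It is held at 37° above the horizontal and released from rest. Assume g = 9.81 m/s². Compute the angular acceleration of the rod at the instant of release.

About the pivot, I = (1/3)ML² = (1/3)(7.36)(0.540)² = 0.7154 kg·m².
The weight acts at the center, a distance L/2 = 0.2700 m from the pivot; τ = Mg(L/2) cos 37° = 15.57 N·m.
α = τ/I = 15.57/0.7154 = 21.76 rad/s².

α ≈ 21.8 rad/s²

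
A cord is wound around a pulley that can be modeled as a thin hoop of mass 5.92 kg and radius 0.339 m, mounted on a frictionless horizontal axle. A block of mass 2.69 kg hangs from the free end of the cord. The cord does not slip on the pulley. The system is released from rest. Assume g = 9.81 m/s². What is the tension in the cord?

I = MR² = (5.92)(0.339)² = 0.6803 kg·m².
Block: mg − T = ma. Pulley: TR = Iα. No-slip: a = αR, so T = (I/R²)a = 5.920·a.
Then mg = (m + 5.920)a, so a = (2.69)(9.81)/(2.69 + 5.920) = 3.065 m/s².
T = 5.920·a = 18.14 N.

T ≈ 18.1 N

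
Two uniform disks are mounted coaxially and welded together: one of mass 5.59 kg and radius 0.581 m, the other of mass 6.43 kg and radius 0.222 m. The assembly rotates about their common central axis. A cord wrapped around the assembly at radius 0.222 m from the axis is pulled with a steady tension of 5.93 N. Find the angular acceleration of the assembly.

α ≈ 1.19 rad/s²

I = ½M₁R₁² + ½M₂R₂² = ½(5.59)(0.581)² + ½(6.43)(0.222)² = 1.102 kg·m².
τ = F r = (5.93)(0.222) = 1.316 N·m.
α = τ/I = 1.316/1.102 = 1.195 rad/s².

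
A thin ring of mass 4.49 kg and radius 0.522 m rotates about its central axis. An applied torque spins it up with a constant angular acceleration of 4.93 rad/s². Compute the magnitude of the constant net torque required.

I = MR² = (4.49)(0.522)² = 1.223 kg·m².
τ = Iα = (1.223)(4.930) = 6.032 N·m.

τ ≈ 6.03 N·m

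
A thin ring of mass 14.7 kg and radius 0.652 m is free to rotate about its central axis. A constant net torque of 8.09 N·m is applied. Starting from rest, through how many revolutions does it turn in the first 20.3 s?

I = MR² = (14.7)(0.652)² = 6.249 kg·m².
α = τ/I = 8.09/6.249 = 1.295 rad/s².
θ = ½αt² = ½(1.295)(20.3)² = 266.7 rad.
Revolutions = θ/(2π) = 42.45.

≈ 42.5 revolutions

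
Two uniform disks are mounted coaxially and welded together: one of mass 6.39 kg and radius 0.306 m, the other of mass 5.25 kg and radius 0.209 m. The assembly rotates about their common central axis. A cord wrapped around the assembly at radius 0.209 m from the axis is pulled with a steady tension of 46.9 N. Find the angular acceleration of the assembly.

α ≈ 23.7 rad/s²

I = ½M₁R₁² + ½M₂R₂² = ½(6.39)(0.306)² + ½(5.25)(0.209)² = 0.4138 kg·m².
τ = F r = (46.9)(0.209) = 9.802 N·m.
α = τ/I = 9.802/0.4138 = 23.69 rad/s².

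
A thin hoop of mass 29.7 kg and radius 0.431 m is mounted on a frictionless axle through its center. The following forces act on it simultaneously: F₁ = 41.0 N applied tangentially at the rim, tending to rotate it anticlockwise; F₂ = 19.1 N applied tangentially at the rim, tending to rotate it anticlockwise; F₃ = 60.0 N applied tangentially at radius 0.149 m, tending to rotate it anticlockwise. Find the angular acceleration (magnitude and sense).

I = MR² = (29.7)(0.431)² = 5.517 kg·m².
Taking anticlockwise as positive: τ₁ = +(41.0)(0.431) = +17.67 N·m; τ₂ = +(19.1)(0.431) = +8.232 N·m; τ₃ = +(60.0)(0.149) = +8.940 N·m.
Net torque τ = 34.84 N·m.
α = τ/I = 34.84/5.517 = 6.315 rad/s².

α ≈ 6.32 rad/s², anticlockwise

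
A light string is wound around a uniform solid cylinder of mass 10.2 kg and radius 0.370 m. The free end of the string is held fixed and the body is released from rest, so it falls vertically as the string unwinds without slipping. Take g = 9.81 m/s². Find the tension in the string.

Translation: Mg − T = Ma. Rotation about the center: TR = Iα with I = ½MR².
With a = αR: T = (I/R²)a = (1/2)M a, so Mg = (1 + 0.5000)Ma.
a = g/(1 + 0.5000) = 9.81/1.500 = 6.540 m/s².
T = 0.5000·M·a = (0.5000)(10.2)(6.540) = 33.35 N.

T ≈ 33.4 N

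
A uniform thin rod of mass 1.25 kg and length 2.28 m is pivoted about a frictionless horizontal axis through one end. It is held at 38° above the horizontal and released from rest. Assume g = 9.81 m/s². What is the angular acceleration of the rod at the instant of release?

About the pivot, I = (1/3)ML² = (1/3)(1.25)(2.28)² = 2.166 kg·m².
The weight acts at the center, a distance L/2 = 1.140 m from the pivot; τ = Mg(L/2) cos 38° = 11.02 N·m.
α = τ/I = 11.02/2.166 = 5.086 rad/s².

α ≈ 5.09 rad/s²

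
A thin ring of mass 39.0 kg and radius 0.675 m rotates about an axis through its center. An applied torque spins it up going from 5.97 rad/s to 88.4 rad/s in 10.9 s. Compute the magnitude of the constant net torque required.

τ ≈ 134 N·m

I = MR² = (39.0)(0.675)² = 17.77 kg·m².
α = Δω/Δt = (88.4 − 5.97)/10.9 = 7.562 rad/s².
τ = Iα = (17.77)(7.562) = 134.4 N·m.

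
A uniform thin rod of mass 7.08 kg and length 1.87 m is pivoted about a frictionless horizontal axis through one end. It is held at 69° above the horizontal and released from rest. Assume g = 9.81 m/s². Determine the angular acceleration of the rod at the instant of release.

About the pivot, I = (1/3)ML² = (1/3)(7.08)(1.87)² = 8.253 kg·m².
The weight acts at the center, a distance L/2 = 0.9350 m from the pivot; τ = Mg(L/2) cos 69° = 23.27 N·m.
α = τ/I = 23.27/8.253 = 2.820 rad/s².
(Equivalently α = (3g/(2L)) cos 69° = 2.820 rad/s².)

α ≈ 2.82 rad/s²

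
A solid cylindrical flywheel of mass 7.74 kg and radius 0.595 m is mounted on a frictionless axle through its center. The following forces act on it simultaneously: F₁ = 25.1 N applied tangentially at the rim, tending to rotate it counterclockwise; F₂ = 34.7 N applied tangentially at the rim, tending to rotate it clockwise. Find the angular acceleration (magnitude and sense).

α ≈ 4.17 rad/s², clockwise

I = ½MR² = (1/2)(7.74)(0.595)² = 1.370 kg·m².
Taking counterclockwise as positive: τ₁ = +(25.1)(0.595) = +14.93 N·m; τ₂ = −(34.7)(0.595) = −20.65 N·m.
Net torque τ = -5.712 N·m.
α = τ/I = -5.712/1.370 = -4.169 rad/s².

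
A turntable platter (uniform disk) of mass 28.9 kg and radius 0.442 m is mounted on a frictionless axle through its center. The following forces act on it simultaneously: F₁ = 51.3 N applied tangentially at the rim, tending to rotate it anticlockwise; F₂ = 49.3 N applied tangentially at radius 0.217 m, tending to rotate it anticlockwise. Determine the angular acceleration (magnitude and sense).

α ≈ 11.8 rad/s², anticlockwise

I = ½MR² = (1/2)(28.9)(0.442)² = 2.823 kg·m².
Taking anticlockwise as positive: τ₁ = +(51.3)(0.442) = +22.67 N·m; τ₂ = +(49.3)(0.217) = +10.70 N·m.
Net torque τ = 33.37 N·m.
α = τ/I = 33.37/2.823 = 11.82 rad/s².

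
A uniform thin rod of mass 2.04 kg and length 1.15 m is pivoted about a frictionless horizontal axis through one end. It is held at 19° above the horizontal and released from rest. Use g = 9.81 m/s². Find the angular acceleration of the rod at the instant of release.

α ≈ 12.1 rad/s²

About the pivot, I = (1/3)ML² = (1/3)(2.04)(1.15)² = 0.8993 kg·m².
The weight acts at the center, a distance L/2 = 0.5750 m from the pivot; τ = Mg(L/2) cos 19° = 10.88 N·m.
α = τ/I = 10.88/0.8993 = 12.10 rad/s².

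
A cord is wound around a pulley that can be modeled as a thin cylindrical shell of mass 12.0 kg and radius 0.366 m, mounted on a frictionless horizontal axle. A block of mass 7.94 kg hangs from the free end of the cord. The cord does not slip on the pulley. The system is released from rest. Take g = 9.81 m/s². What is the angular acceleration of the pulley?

α ≈ 10.7 rad/s²

I = MR² = (12.0)(0.366)² = 1.607 kg·m².
Block: mg − T = ma. Pulley: TR = Iα. No-slip: a = αR, so T = (I/R²)a = 12.00·a.
Then mg = (m + 12.00)a, so a = (7.94)(9.81)/(7.94 + 12.00) = 3.906 m/s².
α = a/R = 3.906/0.366 = 10.67 rad/s².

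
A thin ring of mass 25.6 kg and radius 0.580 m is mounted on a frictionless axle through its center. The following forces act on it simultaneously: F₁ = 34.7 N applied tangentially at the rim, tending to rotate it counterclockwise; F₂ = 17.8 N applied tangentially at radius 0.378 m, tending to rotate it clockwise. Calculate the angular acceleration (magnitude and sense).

I = MR² = (25.6)(0.580)² = 8.612 kg·m².
Taking counterclockwise as positive: τ₁ = +(34.7)(0.580) = +20.13 N·m; τ₂ = −(17.8)(0.378) = −6.728 N·m.
Net torque τ = 13.40 N·m.
α = τ/I = 13.40/8.612 = 1.556 rad/s².

α ≈ 1.56 rad/s², counterclockwise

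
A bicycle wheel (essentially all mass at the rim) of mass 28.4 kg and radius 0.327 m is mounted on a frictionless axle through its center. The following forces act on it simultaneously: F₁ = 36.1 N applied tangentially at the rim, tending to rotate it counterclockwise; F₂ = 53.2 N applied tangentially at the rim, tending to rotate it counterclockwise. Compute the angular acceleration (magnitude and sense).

I = MR² = (28.4)(0.327)² = 3.037 kg·m².
Taking counterclockwise as positive: τ₁ = +(36.1)(0.327) = +11.80 N·m; τ₂ = +(53.2)(0.327) = +17.40 N·m.
Net torque τ = 29.20 N·m.
α = τ/I = 29.20/3.037 = 9.616 rad/s².

α ≈ 9.62 rad/s², counterclockwise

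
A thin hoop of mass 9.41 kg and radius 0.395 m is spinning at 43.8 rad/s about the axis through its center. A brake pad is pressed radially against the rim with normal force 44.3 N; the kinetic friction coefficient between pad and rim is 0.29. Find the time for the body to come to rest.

t ≈ 12.7 s

I = MR² = (9.41)(0.395)² = 1.468 kg·m².
Friction force f = μN = (0.29)(44.3) = 12.85 N at the rim; torque magnitude τ = fR = 5.075 N·m, opposing ω.
|α| = τ/I = 5.075/1.468 = 3.456 rad/s² (deceleration).
0 = ω₀ − |α|t ⇒ t = ω₀/|α| = 43.8/3.456 = 12.67 s.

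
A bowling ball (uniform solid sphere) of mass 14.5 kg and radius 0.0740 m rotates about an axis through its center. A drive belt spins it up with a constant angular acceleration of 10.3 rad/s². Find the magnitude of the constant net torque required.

I = (2/5)MR² = (2/5)(14.5)(0.0740)² = 0.03176 kg·m².
τ = Iα = (0.03176)(10.30) = 0.3271 N·m.

τ ≈ 0.327 N·m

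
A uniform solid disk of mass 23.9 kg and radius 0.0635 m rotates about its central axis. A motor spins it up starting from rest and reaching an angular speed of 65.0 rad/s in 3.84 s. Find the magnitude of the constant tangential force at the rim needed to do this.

F ≈ 12.8 N

I = ½MR² = (1/2)(23.9)(0.0635)² = 0.04819 kg·m².
α = Δω/Δt = (65.0 − 0)/3.84 = 16.93 rad/s².
The required torque is τ = Iα = (0.04819)(16.93) = 0.8156 N·m.
A tangential force at the rim gives τ = FR, so F = τ/R = 0.8156/0.0635 = 12.84 N.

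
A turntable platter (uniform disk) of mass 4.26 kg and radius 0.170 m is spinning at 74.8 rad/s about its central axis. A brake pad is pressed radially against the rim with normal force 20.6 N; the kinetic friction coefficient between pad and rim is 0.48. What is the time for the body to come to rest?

t ≈ 2.74 s

I = ½MR² = (1/2)(4.26)(0.170)² = 0.06156 kg·m².
Friction force f = μN = (0.48)(20.6) = 9.888 N at the rim; torque magnitude τ = fR = 1.681 N·m, opposing ω.
|α| = τ/I = 1.681/0.06156 = 27.31 rad/s² (deceleration).
0 = ω₀ − |α|t ⇒ t = ω₀/|α| = 74.8/27.31 = 2.739 s.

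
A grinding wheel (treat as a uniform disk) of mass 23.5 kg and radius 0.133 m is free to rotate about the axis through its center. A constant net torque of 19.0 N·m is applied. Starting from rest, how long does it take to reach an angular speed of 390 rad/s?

I = ½MR² = (1/2)(23.5)(0.133)² = 0.2078 kg·m².
α = τ/I = 19.0/0.2078 = 91.41 rad/s².
ω = αt ⇒ t = ω/α = 390/91.41 = 4.266 s.

t ≈ 4.27 s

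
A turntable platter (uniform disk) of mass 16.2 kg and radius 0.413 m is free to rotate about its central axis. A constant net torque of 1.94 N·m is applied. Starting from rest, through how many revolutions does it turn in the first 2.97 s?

I = ½MR² = (1/2)(16.2)(0.413)² = 1.382 kg·m².
α = τ/I = 1.94/1.382 = 1.404 rad/s².
θ = ½αt² = ½(1.404)(2.97)² = 6.193 rad.
Revolutions = θ/(2π) = 0.9856.

≈ 0.986 revolutions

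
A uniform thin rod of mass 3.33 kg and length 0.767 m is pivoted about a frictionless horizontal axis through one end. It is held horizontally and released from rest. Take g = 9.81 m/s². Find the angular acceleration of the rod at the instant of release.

α ≈ 19.2 rad/s²

About the pivot, I = (1/3)ML² = (1/3)(3.33)(0.767)² = 0.6530 kg·m².
The weight acts at the center, a distance L/2 = 0.3835 m from the pivot; τ = Mg(L/2) = 12.53 N·m.
α = τ/I = 12.53/0.6530 = 19.19 rad/s².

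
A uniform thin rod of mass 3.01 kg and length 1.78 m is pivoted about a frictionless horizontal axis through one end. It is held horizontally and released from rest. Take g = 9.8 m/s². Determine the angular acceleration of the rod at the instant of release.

α ≈ 8.26 rad/s²

About the pivot, I = (1/3)ML² = (1/3)(3.01)(1.78)² = 3.179 kg·m².
The weight acts at the center, a distance L/2 = 0.8900 m from the pivot; τ = Mg(L/2) = 26.25 N·m.
α = τ/I = 26.25/3.179 = 8.258 rad/s².
(Equivalently α = (3g/(2L)) = 8.258 rad/s².)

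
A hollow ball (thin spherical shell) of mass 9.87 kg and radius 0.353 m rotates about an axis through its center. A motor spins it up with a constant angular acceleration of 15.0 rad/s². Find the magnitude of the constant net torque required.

τ ≈ 12.3 N·m

I = (2/3)MR² = (2/3)(9.87)(0.353)² = 0.8199 kg·m².
τ = Iα = (0.8199)(15.00) = 12.30 N·m.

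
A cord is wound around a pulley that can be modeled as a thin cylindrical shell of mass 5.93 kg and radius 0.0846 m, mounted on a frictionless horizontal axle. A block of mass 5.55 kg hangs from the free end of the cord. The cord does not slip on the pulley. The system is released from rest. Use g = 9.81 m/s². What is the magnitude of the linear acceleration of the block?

I = MR² = (5.93)(0.0846)² = 0.04244 kg·m².
Block: mg − T = ma. Pulley: TR = Iα. No-slip: a = αR, so T = (I/R²)a = 5.930·a.
Then mg = (m + 5.930)a, so a = (5.55)(9.81)/(5.55 + 5.930) = 4.743 m/s².

a ≈ 4.74 m/s²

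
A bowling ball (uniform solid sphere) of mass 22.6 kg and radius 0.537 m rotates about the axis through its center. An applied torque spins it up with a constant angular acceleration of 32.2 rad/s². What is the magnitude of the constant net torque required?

I = (2/5)MR² = (2/5)(22.6)(0.537)² = 2.607 kg·m².
τ = Iα = (2.607)(32.20) = 83.94 N·m.

τ ≈ 83.9 N·m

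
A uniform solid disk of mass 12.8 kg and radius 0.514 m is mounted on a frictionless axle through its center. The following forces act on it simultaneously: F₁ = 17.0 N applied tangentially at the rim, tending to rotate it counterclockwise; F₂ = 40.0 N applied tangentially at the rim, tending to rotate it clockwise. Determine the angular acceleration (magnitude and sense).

α ≈ 6.99 rad/s², clockwise

I = ½MR² = (1/2)(12.8)(0.514)² = 1.691 kg·m².
Taking counterclockwise as positive: τ₁ = +(17.0)(0.514) = +8.738 N·m; τ₂ = −(40.0)(0.514) = −20.56 N·m.
Net torque τ = -11.82 N·m.
α = τ/I = -11.82/1.691 = -6.992 rad/s².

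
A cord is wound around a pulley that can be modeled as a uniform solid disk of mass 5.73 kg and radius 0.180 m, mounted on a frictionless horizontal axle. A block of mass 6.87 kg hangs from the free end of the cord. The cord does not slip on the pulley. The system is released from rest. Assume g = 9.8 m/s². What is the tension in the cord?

I = ½MR² = (1/2)(5.73)(0.180)² = 0.09283 kg·m².
Block: mg − T = ma. Pulley: TR = Iα. No-slip: a = αR, so T = (I/R²)a = 2.865·a.
Then mg = (m + 2.865)a, so a = (6.87)(9.8)/(6.87 + 2.865) = 6.916 m/s².
T = 2.865·a = 19.81 N.

T ≈ 19.8 N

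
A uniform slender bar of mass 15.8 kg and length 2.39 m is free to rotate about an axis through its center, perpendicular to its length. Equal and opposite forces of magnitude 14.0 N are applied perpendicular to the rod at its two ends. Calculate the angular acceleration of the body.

I = (1/12)ML² = (1/12)(15.8)(2.39)² = 7.521 kg·m².
The couple gives τ = F·(L/2) + F·(L/2) = F L = (14.0)(2.39) = 33.46 N·m.
Newton's second law for rotation, τ = Iα, gives α = τ/I = 33.46/7.521 = 4.449 rad/s².

α ≈ 4.45 rad/s²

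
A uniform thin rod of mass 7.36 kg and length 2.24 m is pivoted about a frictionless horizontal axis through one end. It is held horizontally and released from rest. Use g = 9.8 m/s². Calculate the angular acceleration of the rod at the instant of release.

α ≈ 6.56 rad/s²

About the pivot, I = (1/3)ML² = (1/3)(7.36)(2.24)² = 12.31 kg·m².
The weight acts at the center, a distance L/2 = 1.120 m from the pivot; τ = Mg(L/2) = 80.78 N·m.
α = τ/I = 80.78/12.31 = 6.563 rad/s².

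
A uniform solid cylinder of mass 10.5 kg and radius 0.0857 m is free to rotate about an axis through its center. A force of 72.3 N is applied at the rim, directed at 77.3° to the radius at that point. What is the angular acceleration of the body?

α ≈ 157 rad/s²

I = ½MR² = (1/2)(10.5)(0.0857)² = 0.03856 kg·m².
Only the tangential component produces torque: τ = F R sinθ = (72.3)(0.0857) sin 77.3° = 6.045 N·m.
From τ = Iα: α = 6.045/0.03856 = 156.8 rad/s².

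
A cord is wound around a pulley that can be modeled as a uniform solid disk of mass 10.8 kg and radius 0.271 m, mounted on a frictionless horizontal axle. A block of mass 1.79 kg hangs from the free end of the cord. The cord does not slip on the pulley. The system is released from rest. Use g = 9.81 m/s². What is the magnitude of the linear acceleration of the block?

I = ½MR² = (1/2)(10.8)(0.271)² = 0.3966 kg·m².
Block: mg − T = ma. Pulley: TR = Iα. No-slip: a = αR, so T = (I/R²)a = 5.400·a.
Then mg = (m + 5.400)a, so a = (1.79)(9.81)/(1.79 + 5.400) = 2.442 m/s².

a ≈ 2.44 m/s²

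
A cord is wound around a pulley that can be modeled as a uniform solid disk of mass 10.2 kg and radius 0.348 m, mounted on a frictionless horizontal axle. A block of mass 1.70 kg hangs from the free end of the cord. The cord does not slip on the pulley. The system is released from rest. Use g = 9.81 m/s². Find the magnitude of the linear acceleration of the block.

a ≈ 2.45 m/s²

I = ½MR² = (1/2)(10.2)(0.348)² = 0.6176 kg·m².
Block: mg − T = ma. Pulley: TR = Iα. No-slip: a = αR, so T = (I/R²)a = 5.100·a.
Then mg = (m + 5.100)a, so a = (1.70)(9.81)/(1.70 + 5.100) = 2.453 m/s².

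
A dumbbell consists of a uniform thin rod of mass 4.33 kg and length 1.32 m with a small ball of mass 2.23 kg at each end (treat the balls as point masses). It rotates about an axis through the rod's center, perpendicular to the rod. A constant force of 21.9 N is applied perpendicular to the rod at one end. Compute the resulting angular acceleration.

I_rod = (1/12)ML² = (1/12)(4.33)(1.32)² = 0.6287 kg·m².
I_balls = 2·m·(L/2)² = 2(2.23)(0.6600)² = 1.943 kg·m².
Total I = 2.571 kg·m².
τ = F·(L/2) = (21.9)(0.660) = 14.45 N·m.
α = τ/I = 14.45/2.571 = 5.621 rad/s².

α ≈ 5.62 rad/s²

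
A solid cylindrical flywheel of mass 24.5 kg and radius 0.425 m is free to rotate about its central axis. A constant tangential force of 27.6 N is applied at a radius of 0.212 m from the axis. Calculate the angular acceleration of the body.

I = ½MR² = (1/2)(24.5)(0.425)² = 2.213 kg·m².
τ = F·r = (27.6)(0.212) = 5.851 N·m.
Newton's second law for rotation, τ = Iα, gives α = τ/I = 5.851/2.213 = 2.644 rad/s².

α ≈ 2.64 rad/s²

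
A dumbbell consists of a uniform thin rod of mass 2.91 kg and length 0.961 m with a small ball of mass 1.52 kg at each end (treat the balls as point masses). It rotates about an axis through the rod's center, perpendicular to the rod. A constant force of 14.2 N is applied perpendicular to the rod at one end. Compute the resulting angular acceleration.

α ≈ 7.37 rad/s²

I_rod = (1/12)ML² = (1/12)(2.91)(0.961)² = 0.2240 kg·m².
I_balls = 2·m·(L/2)² = 2(1.52)(0.4805)² = 0.7019 kg·m².
Total I = 0.9258 kg·m².
τ = F·(L/2) = (14.2)(0.480) = 6.823 N·m.
α = τ/I = 6.823/0.9258 = 7.370 rad/s².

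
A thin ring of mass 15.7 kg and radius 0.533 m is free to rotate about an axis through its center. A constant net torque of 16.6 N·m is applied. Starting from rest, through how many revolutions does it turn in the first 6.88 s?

I = MR² = (15.7)(0.533)² = 4.460 kg·m².
α = τ/I = 16.6/4.460 = 3.722 rad/s².
θ = ½αt² = ½(3.722)(6.88)² = 88.08 rad.
Revolutions = θ/(2π) = 14.02.

≈ 14.0 revolutions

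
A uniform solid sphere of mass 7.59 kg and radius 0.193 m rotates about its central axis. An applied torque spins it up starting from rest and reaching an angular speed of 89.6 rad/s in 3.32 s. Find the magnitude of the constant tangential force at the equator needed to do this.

F ≈ 15.8 N

I = (2/5)MR² = (2/5)(7.59)(0.193)² = 0.1131 kg·m².
α = Δω/Δt = (89.6 − 0)/3.32 = 26.99 rad/s².
The required torque is τ = Iα = (0.1131)(26.99) = 3.052 N·m.
A tangential force at the equator gives τ = FR, so F = τ/R = 3.052/0.193 = 15.81 N.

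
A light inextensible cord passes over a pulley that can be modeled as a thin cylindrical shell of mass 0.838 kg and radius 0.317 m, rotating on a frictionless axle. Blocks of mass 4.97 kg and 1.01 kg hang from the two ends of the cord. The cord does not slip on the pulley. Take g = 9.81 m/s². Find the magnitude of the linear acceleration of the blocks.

I = MR² = (0.838)(0.317)² = 0.08421 kg·m².
Heavier block: m₁g − T₁ = m₁a. Lighter block: T₂ − m₂g = m₂a.
Pulley: (T₁ − T₂)R = Iα = I(a/R), so T₁ − T₂ = (I/R²)a = 1·M_p a = 0.8380·a.
Adding the three: (m₁ − m₂)g = (m₁ + m₂ + 0.8380)a, so a = (4.97 − 1.01)(9.81)/(4.97 + 1.01 + 0.8380) = 5.698 m/s².

a ≈ 5.70 m/s²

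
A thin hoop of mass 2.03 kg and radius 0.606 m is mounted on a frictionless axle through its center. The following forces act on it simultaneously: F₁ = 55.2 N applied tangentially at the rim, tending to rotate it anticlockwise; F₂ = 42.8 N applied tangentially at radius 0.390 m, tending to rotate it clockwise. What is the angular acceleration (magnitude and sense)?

α ≈ 22.5 rad/s², anticlockwise

I = MR² = (2.03)(0.606)² = 0.7455 kg·m².
Taking anticlockwise as positive: τ₁ = +(55.2)(0.606) = +33.45 N·m; τ₂ = −(42.8)(0.390) = −16.69 N·m.
Net torque τ = 16.76 N·m.
α = τ/I = 16.76/0.7455 = 22.48 rad/s².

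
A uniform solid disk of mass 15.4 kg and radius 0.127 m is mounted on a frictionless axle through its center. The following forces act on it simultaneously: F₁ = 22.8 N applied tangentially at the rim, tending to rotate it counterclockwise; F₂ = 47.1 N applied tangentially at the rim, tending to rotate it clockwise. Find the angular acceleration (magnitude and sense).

I = ½MR² = (1/2)(15.4)(0.127)² = 0.1242 kg·m².
Taking counterclockwise as positive: τ₁ = +(22.8)(0.127) = +2.896 N·m; τ₂ = −(47.1)(0.127) = −5.982 N·m.
Net torque τ = -3.086 N·m.
α = τ/I = -3.086/0.1242 = -24.85 rad/s².

α ≈ 24.8 rad/s², clockwise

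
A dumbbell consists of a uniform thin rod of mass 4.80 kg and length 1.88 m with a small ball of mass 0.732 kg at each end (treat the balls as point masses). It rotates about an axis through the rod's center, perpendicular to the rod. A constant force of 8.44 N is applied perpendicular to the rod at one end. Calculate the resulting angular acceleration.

α ≈ 2.93 rad/s²

I_rod = (1/12)ML² = (1/12)(4.80)(1.88)² = 1.414 kg·m².
I_balls = 2·m·(L/2)² = 2(0.732)(0.9400)² = 1.294 kg·m².
Total I = 2.707 kg·m².
τ = F·(L/2) = (8.44)(0.940) = 7.934 N·m.
α = τ/I = 7.934/2.707 = 2.930 rad/s².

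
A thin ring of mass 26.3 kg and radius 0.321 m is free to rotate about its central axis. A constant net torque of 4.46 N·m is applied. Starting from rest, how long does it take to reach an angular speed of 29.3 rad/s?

I = MR² = (26.3)(0.321)² = 2.710 kg·m².
α = τ/I = 4.46/2.710 = 1.646 rad/s².
ω = αt ⇒ t = ω/α = 29.3/1.646 = 17.80 s.

t ≈ 17.8 s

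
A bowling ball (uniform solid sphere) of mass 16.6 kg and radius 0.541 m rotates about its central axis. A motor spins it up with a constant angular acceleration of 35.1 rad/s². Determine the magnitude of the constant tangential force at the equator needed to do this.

F ≈ 126 N

I = (2/5)MR² = (2/5)(16.6)(0.541)² = 1.943 kg·m².
The required torque is τ = Iα = (1.943)(35.10) = 68.21 N·m.
A tangential force at the equator gives τ = FR, so F = τ/R = 68.21/0.541 = 126.1 N.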